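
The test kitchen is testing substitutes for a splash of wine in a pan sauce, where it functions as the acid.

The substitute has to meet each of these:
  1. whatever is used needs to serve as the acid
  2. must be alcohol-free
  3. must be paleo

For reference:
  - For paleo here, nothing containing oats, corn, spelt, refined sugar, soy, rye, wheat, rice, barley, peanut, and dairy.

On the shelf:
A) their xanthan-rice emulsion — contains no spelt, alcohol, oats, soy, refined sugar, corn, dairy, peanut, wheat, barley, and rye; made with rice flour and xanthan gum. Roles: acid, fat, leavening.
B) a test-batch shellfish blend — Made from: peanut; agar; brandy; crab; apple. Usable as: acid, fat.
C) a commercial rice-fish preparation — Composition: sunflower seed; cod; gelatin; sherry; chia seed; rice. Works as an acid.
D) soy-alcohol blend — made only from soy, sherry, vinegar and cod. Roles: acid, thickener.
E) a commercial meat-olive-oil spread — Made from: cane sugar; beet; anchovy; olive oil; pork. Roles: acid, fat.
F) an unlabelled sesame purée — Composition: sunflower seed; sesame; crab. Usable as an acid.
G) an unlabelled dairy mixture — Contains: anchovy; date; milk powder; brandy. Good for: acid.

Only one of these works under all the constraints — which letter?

F

A: has rice flour, so not paleo — out
B: has peanut, so not paleo; has brandy, so not alcohol-free — out
C: has rice, so not paleo; has sherry, so not alcohol-free — reject
D: has soy, so not paleo; has sherry, so not alcohol-free — no
E: has cane sugar, so not paleo — reject
F: nothing on the exclusion list — OK
G: has milk powder, so not paleo; has brandy, so not alcohol-free — out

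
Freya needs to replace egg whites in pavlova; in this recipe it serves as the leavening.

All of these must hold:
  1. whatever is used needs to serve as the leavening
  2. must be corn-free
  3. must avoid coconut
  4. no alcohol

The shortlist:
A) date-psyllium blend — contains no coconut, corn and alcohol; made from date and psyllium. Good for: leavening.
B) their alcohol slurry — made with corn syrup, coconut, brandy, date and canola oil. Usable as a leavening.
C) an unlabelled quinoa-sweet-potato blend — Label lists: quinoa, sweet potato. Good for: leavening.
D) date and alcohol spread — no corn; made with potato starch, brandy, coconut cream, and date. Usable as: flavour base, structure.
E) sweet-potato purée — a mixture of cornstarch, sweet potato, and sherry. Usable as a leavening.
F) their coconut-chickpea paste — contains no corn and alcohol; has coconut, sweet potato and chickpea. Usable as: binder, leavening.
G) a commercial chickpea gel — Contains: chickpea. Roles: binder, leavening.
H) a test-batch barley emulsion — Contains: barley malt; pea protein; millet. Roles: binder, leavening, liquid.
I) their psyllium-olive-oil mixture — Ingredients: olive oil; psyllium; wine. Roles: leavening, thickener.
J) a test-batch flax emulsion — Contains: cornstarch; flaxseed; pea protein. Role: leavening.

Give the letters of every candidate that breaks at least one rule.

B, D, E, F, I, J

A: every rule checks out — OK
B: has coconut, so not coconut-free; has brandy, so not alcohol-free (and 1 more) — no
C: only quinoa and sweet potato; none excluded — OK
D: not usable as a leavening; has coconut cream, so not coconut-free (and 1 more) — out
E: has sherry, so not alcohol-free; has cornstarch, so not corn-free — out
F: has coconut, so not coconut-free — no
G: only chickpea; none excluded — keep
H: no corn, no coconut — OK
I: has wine, so not alcohol-free — reject
J: has cornstarch, so not corn-free — out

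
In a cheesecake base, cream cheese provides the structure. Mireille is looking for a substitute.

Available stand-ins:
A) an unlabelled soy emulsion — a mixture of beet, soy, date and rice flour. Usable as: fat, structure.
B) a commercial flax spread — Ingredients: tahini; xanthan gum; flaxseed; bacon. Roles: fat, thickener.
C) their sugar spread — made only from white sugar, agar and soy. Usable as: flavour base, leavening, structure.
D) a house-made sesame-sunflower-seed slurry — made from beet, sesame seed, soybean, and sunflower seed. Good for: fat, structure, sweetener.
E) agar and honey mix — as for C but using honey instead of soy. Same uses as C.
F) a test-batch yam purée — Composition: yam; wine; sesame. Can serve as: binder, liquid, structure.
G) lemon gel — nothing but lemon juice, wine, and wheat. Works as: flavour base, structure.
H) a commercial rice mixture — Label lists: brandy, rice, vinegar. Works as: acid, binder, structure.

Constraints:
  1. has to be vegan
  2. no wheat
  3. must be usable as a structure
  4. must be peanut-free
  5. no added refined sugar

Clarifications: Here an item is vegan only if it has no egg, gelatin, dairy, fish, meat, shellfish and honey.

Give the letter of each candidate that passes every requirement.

A: rice flour and soy etc. — none of it excluded — keep
B: not usable as a structure; has bacon, so not vegan — no
C: has white sugar, so not no-added-sugar — reject
D: works as a structure, no peanut, no wheat — keep
E: has honey, so not vegan; has white sugar, so not no-added-sugar — no
F: only wine, sesame and yam; none excluded — valid
G: has wheat, so not wheat-free — no
H: every rule checks out — valid

A, D, F, H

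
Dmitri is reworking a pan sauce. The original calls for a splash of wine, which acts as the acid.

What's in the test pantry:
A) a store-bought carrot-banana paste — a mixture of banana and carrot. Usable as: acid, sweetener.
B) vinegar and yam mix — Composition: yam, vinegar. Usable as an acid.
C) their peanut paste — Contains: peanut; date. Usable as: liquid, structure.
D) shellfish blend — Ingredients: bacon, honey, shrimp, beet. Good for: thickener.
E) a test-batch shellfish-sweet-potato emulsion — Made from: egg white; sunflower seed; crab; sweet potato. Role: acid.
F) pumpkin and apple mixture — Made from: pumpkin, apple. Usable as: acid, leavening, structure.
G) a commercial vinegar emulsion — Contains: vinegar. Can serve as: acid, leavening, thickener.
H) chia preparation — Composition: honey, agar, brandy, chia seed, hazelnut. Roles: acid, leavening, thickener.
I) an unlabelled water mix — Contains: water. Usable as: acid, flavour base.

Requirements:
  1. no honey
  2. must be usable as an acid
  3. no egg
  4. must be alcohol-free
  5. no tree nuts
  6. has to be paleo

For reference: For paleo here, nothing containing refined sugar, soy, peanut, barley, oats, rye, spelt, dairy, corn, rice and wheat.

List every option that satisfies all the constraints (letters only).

A, B, F, G, I

A: works as an acid, no honey, paleo — keep
B: only yam and vinegar; none excluded — valid
C: not usable as an acid; has peanut, so not paleo — no
D: not usable as an acid; has honey, so not honey-free — no
E: has egg white, so not egg-free — reject
F: only pumpkin and apple; none excluded — keep
G: paleo, no egg — OK
H: has honey, so not honey-free; has hazelnut, so not tree-nut-free (and 1 more) — out
I: no egg, paleo — keep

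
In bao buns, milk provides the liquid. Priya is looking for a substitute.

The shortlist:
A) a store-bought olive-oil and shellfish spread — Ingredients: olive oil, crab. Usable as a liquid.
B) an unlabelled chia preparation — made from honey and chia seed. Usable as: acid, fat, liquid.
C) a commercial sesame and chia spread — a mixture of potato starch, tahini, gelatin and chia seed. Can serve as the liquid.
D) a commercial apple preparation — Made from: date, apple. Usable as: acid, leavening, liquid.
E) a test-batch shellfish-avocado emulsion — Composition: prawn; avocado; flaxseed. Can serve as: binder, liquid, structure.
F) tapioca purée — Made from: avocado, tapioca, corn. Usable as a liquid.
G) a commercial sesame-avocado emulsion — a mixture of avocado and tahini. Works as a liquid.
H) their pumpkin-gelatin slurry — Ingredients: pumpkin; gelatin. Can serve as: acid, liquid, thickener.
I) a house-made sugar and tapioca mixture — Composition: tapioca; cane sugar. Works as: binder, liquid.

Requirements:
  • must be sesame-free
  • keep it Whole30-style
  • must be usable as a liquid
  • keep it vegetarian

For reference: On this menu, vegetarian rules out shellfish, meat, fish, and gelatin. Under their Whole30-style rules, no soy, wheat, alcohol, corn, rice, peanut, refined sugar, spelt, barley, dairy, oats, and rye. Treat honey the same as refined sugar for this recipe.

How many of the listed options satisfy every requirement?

1

A: has crab, so not vegetarian — no
B: has honey, so not Whole30-style — no
C: has gelatin, so not vegetarian; has tahini, so not sesame-free — out
D: works as a liquid, Whole30-style, vegetarian — keep
E: has prawn, so not vegetarian — no
F: has corn, so not Whole30-style — no
G: has tahini, so not sesame-free — out
H: has gelatin, so not vegetarian — out
I: has cane sugar, so not Whole30-style — reject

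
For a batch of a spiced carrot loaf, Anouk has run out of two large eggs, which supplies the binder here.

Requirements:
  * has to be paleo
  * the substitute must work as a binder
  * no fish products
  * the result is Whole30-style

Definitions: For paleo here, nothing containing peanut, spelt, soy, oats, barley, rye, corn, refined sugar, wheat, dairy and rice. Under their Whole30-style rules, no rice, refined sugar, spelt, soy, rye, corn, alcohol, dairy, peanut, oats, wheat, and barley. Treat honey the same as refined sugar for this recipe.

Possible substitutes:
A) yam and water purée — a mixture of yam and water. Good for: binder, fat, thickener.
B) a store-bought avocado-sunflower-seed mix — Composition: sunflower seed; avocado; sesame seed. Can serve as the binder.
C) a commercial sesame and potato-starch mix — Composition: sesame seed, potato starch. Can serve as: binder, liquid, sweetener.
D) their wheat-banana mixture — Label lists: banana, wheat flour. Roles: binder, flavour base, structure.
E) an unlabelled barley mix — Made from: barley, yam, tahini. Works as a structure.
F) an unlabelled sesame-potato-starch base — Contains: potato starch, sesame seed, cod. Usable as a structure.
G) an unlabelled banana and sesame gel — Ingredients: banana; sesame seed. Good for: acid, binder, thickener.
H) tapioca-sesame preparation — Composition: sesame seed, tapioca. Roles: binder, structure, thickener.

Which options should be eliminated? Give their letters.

A: works as a binder, Whole30-style, paleo — valid
B: nothing on the exclusion list — keep
C: only sesame seed and potato starch; none excluded — OK
D: has wheat flour, so not paleo; has wheat flour, so not Whole30-style — out
E: not usable as a binder; has barley, so not paleo (and 1 more) — reject
F: not usable as a binder; has cod, so not fish-free — no
G: nothing on the exclusion list — OK
H: no fish, Whole30-style — valid

D, E, F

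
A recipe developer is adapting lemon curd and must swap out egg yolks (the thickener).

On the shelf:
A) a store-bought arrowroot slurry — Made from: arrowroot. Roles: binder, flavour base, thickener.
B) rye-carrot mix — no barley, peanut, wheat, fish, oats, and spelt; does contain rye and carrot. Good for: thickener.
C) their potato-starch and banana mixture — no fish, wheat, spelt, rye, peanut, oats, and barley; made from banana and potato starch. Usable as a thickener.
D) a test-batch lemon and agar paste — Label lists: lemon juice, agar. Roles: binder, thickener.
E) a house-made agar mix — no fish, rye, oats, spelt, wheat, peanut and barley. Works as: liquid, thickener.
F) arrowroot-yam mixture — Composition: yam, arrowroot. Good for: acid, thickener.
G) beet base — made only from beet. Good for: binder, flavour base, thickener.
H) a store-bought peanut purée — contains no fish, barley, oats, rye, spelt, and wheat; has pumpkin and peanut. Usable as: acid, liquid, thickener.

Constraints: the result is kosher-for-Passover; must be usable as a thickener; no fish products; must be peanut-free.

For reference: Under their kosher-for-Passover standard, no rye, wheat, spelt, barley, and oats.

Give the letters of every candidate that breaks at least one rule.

A: every rule checks out — keep
B: has rye, so not kosher-for-Passover — no
C: no fish, kosher-for-Passover — valid
D: works as a thickener, no fish, no peanut — OK
E: kosher-for-Passover, no peanut — keep
F: only yam and arrowroot; none excluded — valid
G: all constraints satisfied — OK
H: has peanut, so not peanut-free — reject

B, H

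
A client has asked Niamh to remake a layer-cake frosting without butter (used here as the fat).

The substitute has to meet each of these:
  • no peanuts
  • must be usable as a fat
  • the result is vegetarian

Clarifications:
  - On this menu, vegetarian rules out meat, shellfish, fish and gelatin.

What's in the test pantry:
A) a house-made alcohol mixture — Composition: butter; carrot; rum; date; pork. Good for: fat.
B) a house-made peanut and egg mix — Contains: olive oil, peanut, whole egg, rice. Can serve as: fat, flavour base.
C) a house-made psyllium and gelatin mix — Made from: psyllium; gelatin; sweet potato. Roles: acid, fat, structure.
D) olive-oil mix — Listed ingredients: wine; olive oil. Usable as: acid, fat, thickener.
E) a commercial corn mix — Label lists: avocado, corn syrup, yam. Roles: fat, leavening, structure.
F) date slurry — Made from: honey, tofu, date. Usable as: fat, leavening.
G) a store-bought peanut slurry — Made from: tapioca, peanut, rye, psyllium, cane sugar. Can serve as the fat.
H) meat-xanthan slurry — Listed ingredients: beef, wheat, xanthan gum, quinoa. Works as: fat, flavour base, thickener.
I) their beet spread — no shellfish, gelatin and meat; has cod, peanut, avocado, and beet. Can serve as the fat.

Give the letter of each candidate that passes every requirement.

D, E, F

A: has pork, so not vegetarian — no
B: has peanut, so not peanut-free — reject
C: has gelatin, so not vegetarian — out
D: all constraints satisfied — OK
E: works as a fat, no peanut, vegetarian — valid
F: works as a fat, no peanut, vegetarian — valid
G: has peanut, so not peanut-free — out
H: has beef, so not vegetarian — no
I: has cod, so not vegetarian; has peanut, so not peanut-free — reject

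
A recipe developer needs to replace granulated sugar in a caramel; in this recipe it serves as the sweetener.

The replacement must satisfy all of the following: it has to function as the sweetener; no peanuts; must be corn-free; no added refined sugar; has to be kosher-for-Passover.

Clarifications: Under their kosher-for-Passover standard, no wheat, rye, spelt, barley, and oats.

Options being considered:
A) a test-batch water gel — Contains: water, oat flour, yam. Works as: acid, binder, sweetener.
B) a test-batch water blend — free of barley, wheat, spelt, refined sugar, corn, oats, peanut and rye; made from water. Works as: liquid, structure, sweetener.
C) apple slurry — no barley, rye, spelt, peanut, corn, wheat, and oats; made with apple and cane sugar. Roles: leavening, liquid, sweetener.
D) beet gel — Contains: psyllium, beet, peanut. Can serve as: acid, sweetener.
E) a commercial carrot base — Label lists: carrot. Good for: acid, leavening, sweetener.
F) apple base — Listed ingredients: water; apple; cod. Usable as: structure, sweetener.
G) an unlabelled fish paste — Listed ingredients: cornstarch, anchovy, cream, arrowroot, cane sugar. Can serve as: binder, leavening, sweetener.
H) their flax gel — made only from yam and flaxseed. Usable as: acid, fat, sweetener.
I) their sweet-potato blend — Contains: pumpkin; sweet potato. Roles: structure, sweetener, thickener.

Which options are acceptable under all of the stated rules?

A: has oat flour, so not kosher-for-Passover — out
B: no peanut, kosher-for-Passover — valid
C: has cane sugar, so not no-added-sugar — out
D: has peanut, so not peanut-free — out
E: works as a sweetener, no peanut, kosher-for-Passover — valid
F: all constraints satisfied — OK
G: has cane sugar, so not no-added-sugar; has cornstarch, so not corn-free — out
H: nothing on the exclusion list — keep
I: only pumpkin and sweet potato; none excluded — valid

B, E, F, H, I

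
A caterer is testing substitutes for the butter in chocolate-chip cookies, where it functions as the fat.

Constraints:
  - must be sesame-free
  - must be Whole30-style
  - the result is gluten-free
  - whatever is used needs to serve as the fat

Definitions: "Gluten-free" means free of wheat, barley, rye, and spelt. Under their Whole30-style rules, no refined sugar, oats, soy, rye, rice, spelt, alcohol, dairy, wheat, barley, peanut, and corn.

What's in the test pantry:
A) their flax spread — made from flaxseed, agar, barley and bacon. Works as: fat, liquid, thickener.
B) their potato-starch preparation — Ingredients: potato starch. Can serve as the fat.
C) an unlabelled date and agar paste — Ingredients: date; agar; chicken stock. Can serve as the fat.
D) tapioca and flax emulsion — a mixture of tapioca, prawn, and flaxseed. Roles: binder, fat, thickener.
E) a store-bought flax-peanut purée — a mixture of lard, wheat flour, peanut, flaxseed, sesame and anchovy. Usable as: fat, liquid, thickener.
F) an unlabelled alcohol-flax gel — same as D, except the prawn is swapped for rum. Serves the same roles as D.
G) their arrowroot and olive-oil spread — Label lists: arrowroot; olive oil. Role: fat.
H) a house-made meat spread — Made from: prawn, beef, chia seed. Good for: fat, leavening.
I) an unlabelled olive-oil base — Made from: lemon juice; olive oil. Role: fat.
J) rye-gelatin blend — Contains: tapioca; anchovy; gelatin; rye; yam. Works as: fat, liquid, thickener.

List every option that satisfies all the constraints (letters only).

A: has barley, so not gluten-free; has barley, so not Whole30-style — reject
B: only potato starch; none excluded — OK
C: all constraints satisfied — keep
D: only prawn, flaxseed, and tapioca; none excluded — OK
E: has wheat flour, so not gluten-free; has peanut, so not Whole30-style (and 1 more) — no
F: has rum, so not Whole30-style — out
G: only arrowroot and olive oil; none excluded — valid
H: only beef, prawn and chia seed; none excluded — keep
I: all constraints satisfied — keep
J: has rye, so not gluten-free; has rye, so not Whole30-style — reject

B, C, D, G, H, I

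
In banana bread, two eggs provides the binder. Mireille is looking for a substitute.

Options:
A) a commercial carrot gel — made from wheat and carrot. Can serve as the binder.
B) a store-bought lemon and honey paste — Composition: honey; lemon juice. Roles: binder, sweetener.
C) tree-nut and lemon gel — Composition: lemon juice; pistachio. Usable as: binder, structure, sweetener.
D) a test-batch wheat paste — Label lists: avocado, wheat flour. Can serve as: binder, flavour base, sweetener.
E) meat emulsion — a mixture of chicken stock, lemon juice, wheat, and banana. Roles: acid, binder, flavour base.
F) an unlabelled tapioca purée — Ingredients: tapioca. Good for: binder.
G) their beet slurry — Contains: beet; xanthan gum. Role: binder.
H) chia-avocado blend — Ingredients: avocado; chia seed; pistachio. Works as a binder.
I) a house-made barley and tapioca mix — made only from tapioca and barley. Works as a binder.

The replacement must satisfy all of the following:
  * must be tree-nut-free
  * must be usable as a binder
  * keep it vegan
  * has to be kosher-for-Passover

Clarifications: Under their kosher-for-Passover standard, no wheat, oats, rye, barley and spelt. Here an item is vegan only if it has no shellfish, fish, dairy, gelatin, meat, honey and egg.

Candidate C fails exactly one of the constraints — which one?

tree-nut-free

usable as a binder: satisfied
kosher-for-Passover: satisfied
vegan: satisfied
tree-nut-free: has pistachio — fails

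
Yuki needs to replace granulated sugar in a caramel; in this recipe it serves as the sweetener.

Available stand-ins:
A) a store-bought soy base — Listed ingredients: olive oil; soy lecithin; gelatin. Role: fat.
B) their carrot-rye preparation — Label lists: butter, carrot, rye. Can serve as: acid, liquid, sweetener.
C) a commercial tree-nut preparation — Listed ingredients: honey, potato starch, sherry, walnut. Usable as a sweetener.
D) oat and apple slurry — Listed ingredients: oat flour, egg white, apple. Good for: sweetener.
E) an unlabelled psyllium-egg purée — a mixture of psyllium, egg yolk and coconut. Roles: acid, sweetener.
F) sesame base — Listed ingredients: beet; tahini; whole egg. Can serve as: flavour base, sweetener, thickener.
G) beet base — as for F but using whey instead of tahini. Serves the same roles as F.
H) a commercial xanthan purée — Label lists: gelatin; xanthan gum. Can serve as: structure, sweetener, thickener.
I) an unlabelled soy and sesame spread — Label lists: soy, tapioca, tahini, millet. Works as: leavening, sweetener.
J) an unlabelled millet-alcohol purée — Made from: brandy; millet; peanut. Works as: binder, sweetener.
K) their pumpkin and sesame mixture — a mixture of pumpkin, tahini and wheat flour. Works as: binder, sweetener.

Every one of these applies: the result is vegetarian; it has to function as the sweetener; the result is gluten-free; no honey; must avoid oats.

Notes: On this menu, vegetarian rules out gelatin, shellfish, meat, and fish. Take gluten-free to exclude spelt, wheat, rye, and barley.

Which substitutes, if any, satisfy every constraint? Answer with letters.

A: not usable as a sweetener; has gelatin, so not vegetarian — no
B: has rye, so not gluten-free — reject
C: has honey, so not honey-free — out
D: has oat flour, so not oat-free — no
E: no honey, gluten-free — keep
F: only whole egg, tahini and beet; none excluded — keep
G: only whey, whole egg, and beet; none excluded — OK
H: has gelatin, so not vegetarian — reject
I: no honey, no oats — keep
J: vegetarian, no oats — OK
K: has wheat flour, so not gluten-free — out

E, F, G, I, J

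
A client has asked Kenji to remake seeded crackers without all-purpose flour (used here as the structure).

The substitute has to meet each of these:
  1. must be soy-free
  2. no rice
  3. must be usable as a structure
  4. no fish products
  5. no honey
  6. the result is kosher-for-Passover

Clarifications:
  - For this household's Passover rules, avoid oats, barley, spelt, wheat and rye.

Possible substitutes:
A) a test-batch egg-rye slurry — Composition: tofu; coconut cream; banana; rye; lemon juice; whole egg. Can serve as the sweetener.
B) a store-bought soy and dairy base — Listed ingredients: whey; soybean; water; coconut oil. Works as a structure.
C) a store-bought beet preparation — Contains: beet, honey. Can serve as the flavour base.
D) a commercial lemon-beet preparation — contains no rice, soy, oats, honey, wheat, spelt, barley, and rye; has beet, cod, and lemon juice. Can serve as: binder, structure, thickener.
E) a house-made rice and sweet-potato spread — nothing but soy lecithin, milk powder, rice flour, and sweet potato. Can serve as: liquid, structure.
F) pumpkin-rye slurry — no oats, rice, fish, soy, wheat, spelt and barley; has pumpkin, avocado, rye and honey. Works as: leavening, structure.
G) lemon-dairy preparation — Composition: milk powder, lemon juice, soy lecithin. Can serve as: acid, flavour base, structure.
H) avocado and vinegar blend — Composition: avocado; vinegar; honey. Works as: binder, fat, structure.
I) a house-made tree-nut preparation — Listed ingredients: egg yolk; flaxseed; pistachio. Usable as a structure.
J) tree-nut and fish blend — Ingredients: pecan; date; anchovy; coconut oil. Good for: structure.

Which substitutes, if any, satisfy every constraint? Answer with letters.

A: not usable as a structure; has rye, so not kosher-for-Passover (and 1 more) — reject
B: has soybean, so not soy-free — out
C: not usable as a structure; has honey, so not honey-free — reject
D: has cod, so not fish-free — out
E: has soy lecithin, so not soy-free; has rice flour, so not rice-free — no
F: has rye, so not kosher-for-Passover; has honey, so not honey-free — no
G: has soy lecithin, so not soy-free — reject
H: has honey, so not honey-free — no
I: no fish, no rice — keep
J: has anchovy, so not fish-free — no

I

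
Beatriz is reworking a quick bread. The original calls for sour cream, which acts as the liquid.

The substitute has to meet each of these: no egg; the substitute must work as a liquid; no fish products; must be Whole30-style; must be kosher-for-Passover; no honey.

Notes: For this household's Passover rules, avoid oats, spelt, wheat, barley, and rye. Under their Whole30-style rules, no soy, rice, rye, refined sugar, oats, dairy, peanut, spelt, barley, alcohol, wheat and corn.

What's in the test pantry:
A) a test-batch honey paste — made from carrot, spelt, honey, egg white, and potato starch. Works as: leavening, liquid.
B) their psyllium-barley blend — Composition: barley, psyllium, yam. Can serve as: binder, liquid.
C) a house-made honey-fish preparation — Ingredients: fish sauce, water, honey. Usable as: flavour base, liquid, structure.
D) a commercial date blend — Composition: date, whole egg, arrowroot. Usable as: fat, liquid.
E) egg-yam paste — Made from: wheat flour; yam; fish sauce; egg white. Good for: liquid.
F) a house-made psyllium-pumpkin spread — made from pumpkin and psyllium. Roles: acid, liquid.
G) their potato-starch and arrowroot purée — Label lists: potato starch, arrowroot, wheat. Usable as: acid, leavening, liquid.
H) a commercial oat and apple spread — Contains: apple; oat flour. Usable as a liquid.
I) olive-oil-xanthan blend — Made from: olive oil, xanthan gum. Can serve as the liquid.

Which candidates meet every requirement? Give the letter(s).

A: has spelt, so not kosher-for-Passover; has spelt, so not Whole30-style (and 2 more) — no
B: has barley, so not kosher-for-Passover; has barley, so not Whole30-style — out
C: has honey, so not honey-free; has fish sauce, so not fish-free — reject
D: has whole egg, so not egg-free — no
E: has wheat flour, so not kosher-for-Passover; has wheat flour, so not Whole30-style (and 2 more) — reject
F: nothing on the exclusion list — keep
G: has wheat, so not kosher-for-Passover; has wheat, so not Whole30-style — out
H: has oat flour, so not kosher-for-Passover; has oat flour, so not Whole30-style — no
I: works as a liquid, no honey, no egg — keep

F, I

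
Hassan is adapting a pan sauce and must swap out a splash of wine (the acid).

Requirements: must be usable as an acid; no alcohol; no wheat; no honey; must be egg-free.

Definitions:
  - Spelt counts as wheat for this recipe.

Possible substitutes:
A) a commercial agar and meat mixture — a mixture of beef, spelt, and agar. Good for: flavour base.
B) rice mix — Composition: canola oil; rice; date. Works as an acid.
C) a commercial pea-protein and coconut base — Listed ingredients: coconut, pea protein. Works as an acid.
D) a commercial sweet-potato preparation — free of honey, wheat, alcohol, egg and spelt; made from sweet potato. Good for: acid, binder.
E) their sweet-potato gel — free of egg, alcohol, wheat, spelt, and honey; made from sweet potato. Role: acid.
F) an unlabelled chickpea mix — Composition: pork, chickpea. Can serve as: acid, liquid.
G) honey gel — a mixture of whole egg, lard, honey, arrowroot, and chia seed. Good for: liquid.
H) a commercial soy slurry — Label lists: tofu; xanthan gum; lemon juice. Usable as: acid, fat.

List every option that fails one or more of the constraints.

A: not usable as an acid; has spelt, so not wheat-free — no
B: no egg, wheat-free — keep
C: only coconut and pea protein; none excluded — OK
D: works as an acid, no honey, no alcohol — OK
E: no alcohol, wheat-free — valid
F: only pork and chickpea; none excluded — OK
G: not usable as an acid; has whole egg, so not egg-free (and 1 more) — no
H: every rule checks out — valid

A, G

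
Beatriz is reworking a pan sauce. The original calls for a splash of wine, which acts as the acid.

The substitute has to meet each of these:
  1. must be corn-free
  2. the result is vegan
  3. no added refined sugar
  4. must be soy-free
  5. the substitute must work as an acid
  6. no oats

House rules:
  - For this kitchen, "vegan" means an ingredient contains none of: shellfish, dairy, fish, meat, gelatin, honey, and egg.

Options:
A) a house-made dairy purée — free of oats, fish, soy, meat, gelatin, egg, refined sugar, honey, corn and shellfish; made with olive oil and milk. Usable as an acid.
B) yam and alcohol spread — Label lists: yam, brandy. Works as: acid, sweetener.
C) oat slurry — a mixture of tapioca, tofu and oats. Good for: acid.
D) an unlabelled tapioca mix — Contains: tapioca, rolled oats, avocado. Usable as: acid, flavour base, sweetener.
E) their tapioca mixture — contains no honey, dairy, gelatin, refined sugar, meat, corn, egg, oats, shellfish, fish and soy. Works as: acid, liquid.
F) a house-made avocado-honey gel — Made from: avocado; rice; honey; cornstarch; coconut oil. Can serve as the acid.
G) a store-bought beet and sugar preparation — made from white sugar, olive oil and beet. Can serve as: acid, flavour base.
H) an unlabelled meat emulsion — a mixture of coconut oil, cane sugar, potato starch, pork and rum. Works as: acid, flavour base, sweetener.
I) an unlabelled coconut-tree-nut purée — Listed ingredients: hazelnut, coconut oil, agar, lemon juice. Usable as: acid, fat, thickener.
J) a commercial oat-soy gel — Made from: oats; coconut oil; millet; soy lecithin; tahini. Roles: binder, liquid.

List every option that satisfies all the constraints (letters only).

B, E, I

A: has milk, so not vegan — no
B: all constraints satisfied — keep
C: has tofu, so not soy-free; has oats, so not oat-free — reject
D: has rolled oats, so not oat-free — reject
E: nothing on the exclusion list — valid
F: has honey, so not vegan; has cornstarch, so not corn-free — no
G: has white sugar, so not no-added-sugar — out
H: has pork, so not vegan; has cane sugar, so not no-added-sugar — no
I: coconut oil and hazelnut etc. — none of it excluded — valid
J: not usable as an acid; has soy lecithin, so not soy-free (and 1 more) — no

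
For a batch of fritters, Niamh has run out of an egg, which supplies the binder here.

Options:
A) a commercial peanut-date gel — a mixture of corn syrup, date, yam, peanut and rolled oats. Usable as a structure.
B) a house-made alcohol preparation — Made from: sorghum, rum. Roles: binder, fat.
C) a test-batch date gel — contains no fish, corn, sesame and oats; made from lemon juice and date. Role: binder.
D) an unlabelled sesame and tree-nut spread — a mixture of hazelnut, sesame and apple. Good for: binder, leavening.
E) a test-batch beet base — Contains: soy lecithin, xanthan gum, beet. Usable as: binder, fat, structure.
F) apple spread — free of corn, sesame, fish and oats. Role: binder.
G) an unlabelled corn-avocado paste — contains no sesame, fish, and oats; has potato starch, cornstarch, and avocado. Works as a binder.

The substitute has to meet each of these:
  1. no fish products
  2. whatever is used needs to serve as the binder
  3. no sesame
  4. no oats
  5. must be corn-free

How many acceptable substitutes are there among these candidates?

4

A: not usable as a binder; has rolled oats, so not oat-free (and 1 more) — reject
B: works as a binder, no corn, no fish — valid
C: works as a binder, no oats, no sesame — keep
D: has sesame, so not sesame-free — no
E: nothing on the exclusion list — OK
F: nothing on the exclusion list — OK
G: has cornstarch, so not corn-free — no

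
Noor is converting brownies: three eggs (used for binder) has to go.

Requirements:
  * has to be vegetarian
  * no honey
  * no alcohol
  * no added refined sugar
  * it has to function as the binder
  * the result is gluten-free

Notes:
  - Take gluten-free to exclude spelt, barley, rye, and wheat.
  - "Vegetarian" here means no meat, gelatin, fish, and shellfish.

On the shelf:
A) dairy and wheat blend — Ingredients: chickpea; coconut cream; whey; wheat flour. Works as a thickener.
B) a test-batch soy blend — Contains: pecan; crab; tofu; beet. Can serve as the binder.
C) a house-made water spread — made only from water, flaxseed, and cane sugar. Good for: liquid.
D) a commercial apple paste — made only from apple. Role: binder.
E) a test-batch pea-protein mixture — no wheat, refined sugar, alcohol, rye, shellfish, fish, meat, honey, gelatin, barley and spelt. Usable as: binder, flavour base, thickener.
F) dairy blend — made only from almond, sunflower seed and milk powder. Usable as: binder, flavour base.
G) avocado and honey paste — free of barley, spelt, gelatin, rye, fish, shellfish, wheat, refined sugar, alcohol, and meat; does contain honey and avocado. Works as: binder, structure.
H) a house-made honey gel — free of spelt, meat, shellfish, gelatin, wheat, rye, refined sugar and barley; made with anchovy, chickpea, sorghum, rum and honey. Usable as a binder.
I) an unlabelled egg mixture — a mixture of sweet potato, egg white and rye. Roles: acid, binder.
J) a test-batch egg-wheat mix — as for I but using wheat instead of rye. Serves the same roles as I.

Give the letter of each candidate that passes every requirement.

D, E, F

A: not usable as a binder; has wheat flour, so not gluten-free — no
B: has crab, so not vegetarian — reject
C: not usable as a binder; has cane sugar, so not no-added-sugar — no
D: only apple; none excluded — keep
E: vegetarian, no alcohol — valid
F: all constraints satisfied — OK
G: has honey, so not honey-free — no
H: has anchovy, so not vegetarian; has honey, so not honey-free (and 1 more) — reject
I: has rye, so not gluten-free — no
J: has wheat, so not gluten-free — reject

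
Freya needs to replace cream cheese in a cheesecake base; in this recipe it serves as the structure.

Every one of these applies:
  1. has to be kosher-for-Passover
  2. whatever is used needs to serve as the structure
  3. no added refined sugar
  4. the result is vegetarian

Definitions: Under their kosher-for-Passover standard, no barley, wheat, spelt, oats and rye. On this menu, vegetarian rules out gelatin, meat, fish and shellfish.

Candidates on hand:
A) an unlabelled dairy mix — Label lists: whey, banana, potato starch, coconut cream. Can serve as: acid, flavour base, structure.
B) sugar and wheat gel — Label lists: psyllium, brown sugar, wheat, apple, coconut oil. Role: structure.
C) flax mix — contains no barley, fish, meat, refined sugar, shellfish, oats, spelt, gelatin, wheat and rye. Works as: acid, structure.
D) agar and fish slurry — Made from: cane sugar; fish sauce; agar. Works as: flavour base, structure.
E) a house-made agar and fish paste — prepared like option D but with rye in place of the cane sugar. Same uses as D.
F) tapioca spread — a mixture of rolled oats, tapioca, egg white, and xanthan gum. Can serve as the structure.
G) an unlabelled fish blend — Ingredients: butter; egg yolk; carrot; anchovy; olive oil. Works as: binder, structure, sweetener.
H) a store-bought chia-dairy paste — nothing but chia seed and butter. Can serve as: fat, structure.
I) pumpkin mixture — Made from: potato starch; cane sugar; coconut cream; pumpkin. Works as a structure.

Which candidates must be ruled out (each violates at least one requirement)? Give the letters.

A: all constraints satisfied — OK
B: has wheat, so not kosher-for-Passover; has brown sugar, so not no-added-sugar — out
C: works as a structure, vegetarian, no refined sugar — OK
D: has fish sauce, so not vegetarian; has cane sugar, so not no-added-sugar — reject
E: has rye, so not kosher-for-Passover; has fish sauce, so not vegetarian — out
F: has rolled oats, so not kosher-for-Passover — reject
G: has anchovy, so not vegetarian — out
H: only butter and chia seed; none excluded — valid
I: has cane sugar, so not no-added-sugar — out

B, D, E, F, G, I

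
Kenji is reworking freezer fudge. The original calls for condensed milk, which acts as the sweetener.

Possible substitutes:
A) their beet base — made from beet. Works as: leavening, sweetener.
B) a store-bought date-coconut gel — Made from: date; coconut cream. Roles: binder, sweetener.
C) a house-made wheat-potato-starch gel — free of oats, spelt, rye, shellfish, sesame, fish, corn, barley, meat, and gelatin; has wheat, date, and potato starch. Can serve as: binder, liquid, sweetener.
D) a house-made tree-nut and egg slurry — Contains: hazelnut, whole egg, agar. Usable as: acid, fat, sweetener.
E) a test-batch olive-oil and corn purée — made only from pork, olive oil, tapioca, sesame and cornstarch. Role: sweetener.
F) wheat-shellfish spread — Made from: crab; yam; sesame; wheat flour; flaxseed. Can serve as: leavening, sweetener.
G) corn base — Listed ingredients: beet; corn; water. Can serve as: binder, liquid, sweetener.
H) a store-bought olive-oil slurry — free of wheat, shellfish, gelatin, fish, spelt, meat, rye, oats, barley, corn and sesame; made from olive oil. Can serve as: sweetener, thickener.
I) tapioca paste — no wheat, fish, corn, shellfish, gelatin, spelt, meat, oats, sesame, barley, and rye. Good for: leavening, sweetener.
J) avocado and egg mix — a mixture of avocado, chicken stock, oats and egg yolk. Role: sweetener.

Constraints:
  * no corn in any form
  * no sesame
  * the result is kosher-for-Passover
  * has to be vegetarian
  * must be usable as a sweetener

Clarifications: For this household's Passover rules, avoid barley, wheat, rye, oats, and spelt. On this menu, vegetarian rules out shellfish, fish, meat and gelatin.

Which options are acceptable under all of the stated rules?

A, B, D, H, I

A: only beet; none excluded — keep
B: kosher-for-Passover, no sesame — valid
C: has wheat, so not kosher-for-Passover — out
D: works as a sweetener, vegetarian, no sesame — valid
E: has pork, so not vegetarian; has sesame, so not sesame-free (and 1 more) — no
F: has wheat flour, so not kosher-for-Passover; has crab, so not vegetarian (and 1 more) — out
G: has corn, so not corn-free — out
H: kosher-for-Passover, vegetarian — valid
I: works as a sweetener, vegetarian, no corn — OK
J: has oats, so not kosher-for-Passover; has chicken stock, so not vegetarian — out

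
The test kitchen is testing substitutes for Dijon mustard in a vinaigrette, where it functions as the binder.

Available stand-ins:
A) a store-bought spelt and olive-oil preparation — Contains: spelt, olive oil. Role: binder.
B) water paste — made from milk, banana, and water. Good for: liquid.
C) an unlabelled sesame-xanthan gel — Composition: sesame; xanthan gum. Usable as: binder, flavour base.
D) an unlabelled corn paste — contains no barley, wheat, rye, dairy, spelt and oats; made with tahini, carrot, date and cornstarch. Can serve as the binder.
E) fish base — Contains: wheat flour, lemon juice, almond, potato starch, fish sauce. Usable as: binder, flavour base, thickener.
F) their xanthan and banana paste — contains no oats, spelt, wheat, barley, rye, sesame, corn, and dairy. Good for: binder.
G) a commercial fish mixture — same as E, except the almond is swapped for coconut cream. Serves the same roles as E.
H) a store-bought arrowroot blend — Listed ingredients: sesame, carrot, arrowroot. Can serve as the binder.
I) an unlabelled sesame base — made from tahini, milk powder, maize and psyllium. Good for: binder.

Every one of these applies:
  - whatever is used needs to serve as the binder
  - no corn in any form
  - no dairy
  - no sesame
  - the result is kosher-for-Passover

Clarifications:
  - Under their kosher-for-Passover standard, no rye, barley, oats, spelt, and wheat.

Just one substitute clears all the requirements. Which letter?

A: has spelt, so not kosher-for-Passover — out
B: not usable as a binder; has milk, so not dairy-free — reject
C: has sesame, so not sesame-free — reject
D: has tahini, so not sesame-free; has cornstarch, so not corn-free — no
E: has wheat flour, so not kosher-for-Passover — out
F: no dairy, no sesame — valid
G: has wheat flour, so not kosher-for-Passover — reject
H: has sesame, so not sesame-free — no
I: has milk powder, so not dairy-free; has tahini, so not sesame-free (and 1 more) — reject

F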